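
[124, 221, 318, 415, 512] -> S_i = 124 + 97*i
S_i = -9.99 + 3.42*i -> [-9.99, -6.57, -3.15, 0.27, 3.69]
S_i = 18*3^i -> [18, 54, 162, 486, 1458]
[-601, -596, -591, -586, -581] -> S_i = -601 + 5*i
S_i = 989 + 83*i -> [989, 1072, 1155, 1238, 1321]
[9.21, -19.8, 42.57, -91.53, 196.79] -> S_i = 9.21*(-2.15)^i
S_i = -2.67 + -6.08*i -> [-2.67, -8.75, -14.83, -20.91, -26.99]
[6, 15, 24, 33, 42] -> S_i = 6 + 9*i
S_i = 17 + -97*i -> [17, -80, -177, -274, -371]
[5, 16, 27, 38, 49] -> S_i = 5 + 11*i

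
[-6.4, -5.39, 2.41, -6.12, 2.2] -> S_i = Random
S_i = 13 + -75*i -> [13, -62, -137, -212, -287]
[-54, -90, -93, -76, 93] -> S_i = Random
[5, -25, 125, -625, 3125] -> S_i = 5*-5^i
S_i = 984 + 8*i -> [984, 992, 1000, 1008, 1016]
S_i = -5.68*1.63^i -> [-5.68, -9.26, -15.09, -24.6, -40.1]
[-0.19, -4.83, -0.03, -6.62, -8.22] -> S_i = Random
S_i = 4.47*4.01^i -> [4.47, 17.92, 71.88, 288.23, 1155.81]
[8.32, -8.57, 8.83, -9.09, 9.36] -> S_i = 8.32*(-1.03)^i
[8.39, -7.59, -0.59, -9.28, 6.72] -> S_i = Random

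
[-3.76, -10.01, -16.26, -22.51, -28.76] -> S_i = -3.76 + -6.25*i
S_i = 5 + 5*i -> [5, 10, 15, 20, 25]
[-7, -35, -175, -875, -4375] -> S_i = -7*5^i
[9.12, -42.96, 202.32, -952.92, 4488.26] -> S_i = 9.12*(-4.71)^i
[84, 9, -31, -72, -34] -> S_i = Random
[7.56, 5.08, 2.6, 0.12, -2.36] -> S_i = 7.56 + -2.48*i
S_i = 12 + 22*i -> [12, 34, 56, 78, 100]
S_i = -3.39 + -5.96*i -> [-3.39, -9.35, -15.31, -21.27, -27.23]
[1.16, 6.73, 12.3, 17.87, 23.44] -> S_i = 1.16 + 5.57*i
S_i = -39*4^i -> [-39, -156, -624, -2496, -9984]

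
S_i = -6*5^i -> [-6, -30, -150, -750, -3750]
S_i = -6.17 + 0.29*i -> [-6.17, -5.88, -5.59, -5.3, -5.01]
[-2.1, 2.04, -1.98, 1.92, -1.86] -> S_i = -2.10*(-0.97)^i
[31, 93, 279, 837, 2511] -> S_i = 31*3^i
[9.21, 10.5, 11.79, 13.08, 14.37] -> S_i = 9.21 + 1.29*i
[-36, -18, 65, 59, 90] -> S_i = Random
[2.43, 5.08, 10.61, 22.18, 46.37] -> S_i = 2.43*2.09^i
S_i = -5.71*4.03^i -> [-5.71, -23.01, -92.74, -373.72, -1506.11]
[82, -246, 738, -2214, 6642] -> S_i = 82*-3^i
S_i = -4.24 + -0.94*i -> [-4.24, -5.18, -6.12, -7.06, -8.0]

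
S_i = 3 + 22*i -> [3, 25, 47, 69, 91]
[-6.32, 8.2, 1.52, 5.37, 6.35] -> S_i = Random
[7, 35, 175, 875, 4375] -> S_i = 7*5^i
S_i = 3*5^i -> [3, 15, 75, 375, 1875]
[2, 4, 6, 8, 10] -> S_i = 2 + 2*i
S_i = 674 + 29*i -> [674, 703, 732, 761, 790]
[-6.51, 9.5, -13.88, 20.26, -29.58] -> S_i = -6.51*(-1.46)^i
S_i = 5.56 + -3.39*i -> [5.56, 2.17, -1.22, -4.61, -8.0]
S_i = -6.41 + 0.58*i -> [-6.41, -5.83, -5.25, -4.67, -4.09]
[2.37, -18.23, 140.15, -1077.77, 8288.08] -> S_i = 2.37*(-7.69)^i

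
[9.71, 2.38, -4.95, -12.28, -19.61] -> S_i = 9.71 + -7.33*i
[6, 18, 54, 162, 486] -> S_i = 6*3^i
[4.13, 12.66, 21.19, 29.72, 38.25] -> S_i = 4.13 + 8.53*i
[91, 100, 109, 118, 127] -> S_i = 91 + 9*i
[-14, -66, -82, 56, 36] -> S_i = Random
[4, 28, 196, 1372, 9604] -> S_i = 4*7^i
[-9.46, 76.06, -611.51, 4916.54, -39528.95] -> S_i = -9.46*(-8.04)^i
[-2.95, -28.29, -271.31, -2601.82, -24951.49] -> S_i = -2.95*9.59^i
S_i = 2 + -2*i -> [2, 0, -2, -4, -6]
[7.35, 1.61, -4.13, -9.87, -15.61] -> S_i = 7.35 + -5.74*i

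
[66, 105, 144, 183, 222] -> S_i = 66 + 39*i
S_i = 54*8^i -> [54, 432, 3456, 27648, 221184]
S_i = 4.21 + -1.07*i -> [4.21, 3.14, 2.07, 1.0, -0.07]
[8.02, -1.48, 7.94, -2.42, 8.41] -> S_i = Random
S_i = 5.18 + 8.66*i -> [5.18, 13.84, 22.5, 31.16, 39.82]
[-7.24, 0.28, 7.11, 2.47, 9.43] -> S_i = Random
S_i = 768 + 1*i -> [768, 769, 770, 771, 772]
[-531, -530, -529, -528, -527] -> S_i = -531 + 1*i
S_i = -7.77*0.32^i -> [-7.77, -2.49, -0.8, -0.25, -0.08]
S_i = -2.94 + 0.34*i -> [-2.94, -2.6, -2.26, -1.92, -1.58]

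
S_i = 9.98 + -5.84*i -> [9.98, 4.14, -1.7, -7.54, -13.38]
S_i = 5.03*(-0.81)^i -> [5.03, -4.07, 3.3, -2.67, 2.17]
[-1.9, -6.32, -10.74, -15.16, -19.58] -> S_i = -1.90 + -4.42*i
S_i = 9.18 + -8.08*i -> [9.18, 1.1, -6.98, -15.06, -23.14]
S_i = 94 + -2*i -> [94, 92, 90, 88, 86]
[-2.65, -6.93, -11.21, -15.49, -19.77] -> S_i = -2.65 + -4.28*i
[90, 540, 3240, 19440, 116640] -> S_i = 90*6^i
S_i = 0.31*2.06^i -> [0.31, 0.64, 1.32, 2.71, 5.58]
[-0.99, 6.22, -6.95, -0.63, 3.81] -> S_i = Random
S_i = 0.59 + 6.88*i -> [0.59, 7.47, 14.35, 21.23, 28.11]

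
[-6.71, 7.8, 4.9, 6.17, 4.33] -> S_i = Random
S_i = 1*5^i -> [1, 5, 25, 125, 625]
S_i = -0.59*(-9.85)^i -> [-0.59, 5.81, -57.24, 563.85, -5553.89]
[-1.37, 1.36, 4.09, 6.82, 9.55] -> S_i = -1.37 + 2.73*i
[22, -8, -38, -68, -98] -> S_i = 22 + -30*i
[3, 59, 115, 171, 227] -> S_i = 3 + 56*i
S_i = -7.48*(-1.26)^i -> [-7.48, 9.42, -11.88, 14.96, -18.85]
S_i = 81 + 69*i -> [81, 150, 219, 288, 357]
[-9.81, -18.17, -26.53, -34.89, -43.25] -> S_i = -9.81 + -8.36*i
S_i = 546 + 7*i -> [546, 553, 560, 567, 574]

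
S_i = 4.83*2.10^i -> [4.83, 10.14, 21.3, 44.73, 93.93]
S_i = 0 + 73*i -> [0, 73, 146, 219, 292]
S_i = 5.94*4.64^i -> [5.94, 27.56, 127.89, 593.39, 2753.33]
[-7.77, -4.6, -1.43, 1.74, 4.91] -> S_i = -7.77 + 3.17*i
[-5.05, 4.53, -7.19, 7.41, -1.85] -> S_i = Random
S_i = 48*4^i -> [48, 192, 768, 3072, 12288]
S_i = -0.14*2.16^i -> [-0.14, -0.3, -0.65, -1.41, -3.05]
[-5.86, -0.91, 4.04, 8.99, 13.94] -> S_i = -5.86 + 4.95*i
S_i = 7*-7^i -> [7, -49, 343, -2401, 16807]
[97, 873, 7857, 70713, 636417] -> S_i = 97*9^i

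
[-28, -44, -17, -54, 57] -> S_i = Random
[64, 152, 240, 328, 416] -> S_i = 64 + 88*i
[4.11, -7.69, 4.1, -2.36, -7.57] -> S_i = Random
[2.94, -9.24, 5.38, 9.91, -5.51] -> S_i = Random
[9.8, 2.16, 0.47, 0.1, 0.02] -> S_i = 9.80*0.22^i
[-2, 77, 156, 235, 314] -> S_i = -2 + 79*i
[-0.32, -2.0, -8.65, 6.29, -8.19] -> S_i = Random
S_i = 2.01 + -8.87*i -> [2.01, -6.86, -15.73, -24.6, -33.47]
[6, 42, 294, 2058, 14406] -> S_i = 6*7^i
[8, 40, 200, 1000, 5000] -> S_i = 8*5^i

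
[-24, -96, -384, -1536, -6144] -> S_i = -24*4^i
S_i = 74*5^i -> [74, 370, 1850, 9250, 46250]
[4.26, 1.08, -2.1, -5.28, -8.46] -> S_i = 4.26 + -3.18*i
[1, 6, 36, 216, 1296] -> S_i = 1*6^i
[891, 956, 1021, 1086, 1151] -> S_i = 891 + 65*i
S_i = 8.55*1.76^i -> [8.55, 15.05, 26.48, 46.61, 82.04]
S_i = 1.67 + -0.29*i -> [1.67, 1.38, 1.09, 0.8, 0.51]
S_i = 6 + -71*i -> [6, -65, -136, -207, -278]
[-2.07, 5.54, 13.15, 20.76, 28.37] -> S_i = -2.07 + 7.61*i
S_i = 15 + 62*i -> [15, 77, 139, 201, 263]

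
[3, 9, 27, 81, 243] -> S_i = 3*3^i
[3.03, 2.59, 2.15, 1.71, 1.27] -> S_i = 3.03 + -0.44*i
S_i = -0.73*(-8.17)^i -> [-0.73, 5.96, -48.73, 398.1, -3252.45]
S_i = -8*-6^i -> [-8, 48, -288, 1728, -10368]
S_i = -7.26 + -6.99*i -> [-7.26, -14.25, -21.24, -28.23, -35.22]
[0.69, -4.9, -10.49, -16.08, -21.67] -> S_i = 0.69 + -5.59*i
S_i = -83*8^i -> [-83, -664, -5312, -42496, -339968]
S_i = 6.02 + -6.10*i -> [6.02, -0.08, -6.18, -12.28, -18.38]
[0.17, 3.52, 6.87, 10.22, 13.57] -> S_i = 0.17 + 3.35*i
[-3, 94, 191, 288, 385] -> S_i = -3 + 97*i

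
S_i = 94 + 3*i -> [94, 97, 100, 103, 106]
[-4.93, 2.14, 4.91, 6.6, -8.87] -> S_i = Random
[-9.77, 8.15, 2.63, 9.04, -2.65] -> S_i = Random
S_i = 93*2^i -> [93, 186, 372, 744, 1488]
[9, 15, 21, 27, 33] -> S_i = 9 + 6*i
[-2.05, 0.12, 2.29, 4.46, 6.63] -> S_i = -2.05 + 2.17*i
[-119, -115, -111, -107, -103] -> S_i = -119 + 4*i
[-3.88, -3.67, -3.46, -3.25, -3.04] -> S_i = -3.88 + 0.21*i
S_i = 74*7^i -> [74, 518, 3626, 25382, 177674]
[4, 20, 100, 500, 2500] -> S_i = 4*5^i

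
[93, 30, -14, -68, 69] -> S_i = Random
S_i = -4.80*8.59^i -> [-4.8, -41.23, -354.18, -3042.43, -26134.48]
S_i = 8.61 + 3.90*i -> [8.61, 12.51, 16.41, 20.31, 24.21]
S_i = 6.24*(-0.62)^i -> [6.24, -3.87, 2.4, -1.49, 0.92]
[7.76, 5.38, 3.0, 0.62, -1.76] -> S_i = 7.76 + -2.38*i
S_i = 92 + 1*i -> [92, 93, 94, 95, 96]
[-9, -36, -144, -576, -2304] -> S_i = -9*4^i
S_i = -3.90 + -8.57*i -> [-3.9, -12.47, -21.04, -29.61, -38.18]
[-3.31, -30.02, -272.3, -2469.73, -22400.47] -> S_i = -3.31*9.07^i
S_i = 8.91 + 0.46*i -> [8.91, 9.37, 9.83, 10.29, 10.75]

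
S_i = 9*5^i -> [9, 45, 225, 1125, 5625]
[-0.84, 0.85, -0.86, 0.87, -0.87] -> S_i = -0.84*(-1.01)^i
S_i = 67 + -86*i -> [67, -19, -105, -191, -277]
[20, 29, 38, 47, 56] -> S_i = 20 + 9*i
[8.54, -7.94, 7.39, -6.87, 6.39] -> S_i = 8.54*(-0.93)^i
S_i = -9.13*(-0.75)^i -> [-9.13, 6.85, -5.14, 3.85, -2.89]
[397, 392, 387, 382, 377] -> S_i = 397 + -5*i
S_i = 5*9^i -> [5, 45, 405, 3645, 32805]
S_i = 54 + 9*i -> [54, 63, 72, 81, 90]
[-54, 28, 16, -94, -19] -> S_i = Random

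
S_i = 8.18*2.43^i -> [8.18, 19.88, 48.3, 117.37, 285.22]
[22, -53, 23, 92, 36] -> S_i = Random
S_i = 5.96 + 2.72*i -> [5.96, 8.68, 11.4, 14.12, 16.84]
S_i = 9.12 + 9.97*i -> [9.12, 19.09, 29.06, 39.03, 49.0]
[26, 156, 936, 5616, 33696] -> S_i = 26*6^i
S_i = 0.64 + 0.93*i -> [0.64, 1.57, 2.5, 3.43, 4.36]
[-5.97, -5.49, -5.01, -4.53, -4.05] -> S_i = -5.97 + 0.48*i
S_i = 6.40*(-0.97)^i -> [6.4, -6.21, 6.02, -5.84, 5.67]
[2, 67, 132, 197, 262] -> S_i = 2 + 65*i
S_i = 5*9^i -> [5, 45, 405, 3645, 32805]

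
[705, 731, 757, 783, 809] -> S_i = 705 + 26*i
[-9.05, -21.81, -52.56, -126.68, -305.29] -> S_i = -9.05*2.41^i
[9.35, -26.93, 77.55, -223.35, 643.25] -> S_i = 9.35*(-2.88)^i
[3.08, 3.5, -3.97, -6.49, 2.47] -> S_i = Random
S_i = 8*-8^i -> [8, -64, 512, -4096, 32768]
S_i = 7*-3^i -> [7, -21, 63, -189, 567]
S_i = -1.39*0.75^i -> [-1.39, -1.04, -0.78, -0.59, -0.44]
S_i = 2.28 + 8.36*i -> [2.28, 10.64, 19.0, 27.36, 35.72]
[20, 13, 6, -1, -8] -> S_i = 20 + -7*i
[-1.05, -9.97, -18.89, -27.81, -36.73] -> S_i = -1.05 + -8.92*i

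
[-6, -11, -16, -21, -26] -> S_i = -6 + -5*i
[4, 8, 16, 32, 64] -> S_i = 4*2^i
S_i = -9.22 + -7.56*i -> [-9.22, -16.78, -24.34, -31.9, -39.46]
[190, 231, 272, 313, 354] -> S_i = 190 + 41*i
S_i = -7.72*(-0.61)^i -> [-7.72, 4.71, -2.87, 1.75, -1.07]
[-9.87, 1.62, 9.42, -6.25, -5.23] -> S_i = Random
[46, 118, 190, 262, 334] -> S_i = 46 + 72*i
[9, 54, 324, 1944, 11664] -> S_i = 9*6^i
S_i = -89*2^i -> [-89, -178, -356, -712, -1424]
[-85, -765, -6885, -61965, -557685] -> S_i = -85*9^i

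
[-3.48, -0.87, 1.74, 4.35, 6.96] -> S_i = -3.48 + 2.61*i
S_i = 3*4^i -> [3, 12, 48, 192, 768]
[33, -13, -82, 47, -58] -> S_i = Random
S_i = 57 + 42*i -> [57, 99, 141, 183, 225]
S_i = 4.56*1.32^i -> [4.56, 6.02, 7.95, 10.49, 13.84]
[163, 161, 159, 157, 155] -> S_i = 163 + -2*i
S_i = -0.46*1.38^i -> [-0.46, -0.63, -0.88, -1.21, -1.67]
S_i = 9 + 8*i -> [9, 17, 25, 33, 41]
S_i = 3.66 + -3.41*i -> [3.66, 0.25, -3.16, -6.57, -9.98]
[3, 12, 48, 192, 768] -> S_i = 3*4^i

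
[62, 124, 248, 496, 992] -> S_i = 62*2^i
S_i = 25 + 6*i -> [25, 31, 37, 43, 49]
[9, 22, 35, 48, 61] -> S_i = 9 + 13*i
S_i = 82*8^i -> [82, 656, 5248, 41984, 335872]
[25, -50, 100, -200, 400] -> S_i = 25*-2^i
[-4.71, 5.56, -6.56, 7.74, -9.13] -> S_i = -4.71*(-1.18)^i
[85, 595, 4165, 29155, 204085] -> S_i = 85*7^i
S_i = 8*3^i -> [8, 24, 72, 216, 648]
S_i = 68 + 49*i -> [68, 117, 166, 215, 264]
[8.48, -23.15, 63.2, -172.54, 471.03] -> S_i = 8.48*(-2.73)^i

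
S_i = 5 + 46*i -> [5, 51, 97, 143, 189]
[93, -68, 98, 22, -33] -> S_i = Random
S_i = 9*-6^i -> [9, -54, 324, -1944, 11664]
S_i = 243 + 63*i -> [243, 306, 369, 432, 495]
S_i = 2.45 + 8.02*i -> [2.45, 10.47, 18.49, 26.51, 34.53]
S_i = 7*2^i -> [7, 14, 28, 56, 112]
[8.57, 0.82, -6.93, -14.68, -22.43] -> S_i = 8.57 + -7.75*i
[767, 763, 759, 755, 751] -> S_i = 767 + -4*i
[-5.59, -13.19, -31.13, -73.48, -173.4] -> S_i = -5.59*2.36^i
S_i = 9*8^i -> [9, 72, 576, 4608, 36864]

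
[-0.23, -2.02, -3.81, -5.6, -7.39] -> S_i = -0.23 + -1.79*i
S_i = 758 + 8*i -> [758, 766, 774, 782, 790]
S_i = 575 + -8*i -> [575, 567, 559, 551, 543]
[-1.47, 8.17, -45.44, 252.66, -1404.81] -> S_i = -1.47*(-5.56)^i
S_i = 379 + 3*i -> [379, 382, 385, 388, 391]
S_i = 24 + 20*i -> [24, 44, 64, 84, 104]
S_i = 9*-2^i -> [9, -18, 36, -72, 144]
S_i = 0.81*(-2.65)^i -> [0.81, -2.15, 5.69, -15.07, 39.95]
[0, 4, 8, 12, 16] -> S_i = 0 + 4*i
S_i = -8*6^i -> [-8, -48, -288, -1728, -10368]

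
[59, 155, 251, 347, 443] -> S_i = 59 + 96*i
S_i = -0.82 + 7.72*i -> [-0.82, 6.9, 14.62, 22.34, 30.06]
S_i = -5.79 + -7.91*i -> [-5.79, -13.7, -21.61, -29.52, -37.43]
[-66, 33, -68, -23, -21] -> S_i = Random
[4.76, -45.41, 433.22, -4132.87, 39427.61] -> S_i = 4.76*(-9.54)^i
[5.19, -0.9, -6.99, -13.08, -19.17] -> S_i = 5.19 + -6.09*i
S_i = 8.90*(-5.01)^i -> [8.9, -44.59, 223.39, -1119.19, 5607.13]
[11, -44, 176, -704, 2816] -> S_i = 11*-4^i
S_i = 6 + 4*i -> [6, 10, 14, 18, 22]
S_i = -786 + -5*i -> [-786, -791, -796, -801, -806]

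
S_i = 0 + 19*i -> [0, 19, 38, 57, 76]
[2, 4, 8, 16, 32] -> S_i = 2*2^i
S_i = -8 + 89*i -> [-8, 81, 170, 259, 348]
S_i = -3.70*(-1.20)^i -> [-3.7, 4.44, -5.33, 6.39, -7.67]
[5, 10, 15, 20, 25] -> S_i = 5 + 5*i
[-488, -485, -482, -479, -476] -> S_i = -488 + 3*i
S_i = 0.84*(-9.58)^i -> [0.84, -8.05, 77.09, -738.54, 7075.24]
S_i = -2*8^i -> [-2, -16, -128, -1024, -8192]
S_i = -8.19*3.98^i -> [-8.19, -32.6, -129.73, -516.34, -2055.02]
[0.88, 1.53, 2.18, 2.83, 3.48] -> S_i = 0.88 + 0.65*i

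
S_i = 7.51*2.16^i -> [7.51, 16.22, 35.04, 75.68, 163.48]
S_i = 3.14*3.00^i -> [3.14, 9.42, 28.26, 84.78, 254.34]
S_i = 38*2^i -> [38, 76, 152, 304, 608]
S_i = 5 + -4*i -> [5, 1, -3, -7, -11]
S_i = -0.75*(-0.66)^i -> [-0.75, 0.5, -0.33, 0.22, -0.14]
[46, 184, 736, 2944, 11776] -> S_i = 46*4^i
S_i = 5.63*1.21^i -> [5.63, 6.81, 8.24, 9.97, 12.07]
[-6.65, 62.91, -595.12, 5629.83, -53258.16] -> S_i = -6.65*(-9.46)^i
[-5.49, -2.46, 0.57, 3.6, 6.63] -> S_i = -5.49 + 3.03*i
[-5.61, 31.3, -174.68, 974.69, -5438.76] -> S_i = -5.61*(-5.58)^i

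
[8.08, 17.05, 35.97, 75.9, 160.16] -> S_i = 8.08*2.11^i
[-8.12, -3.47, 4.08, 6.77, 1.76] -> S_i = Random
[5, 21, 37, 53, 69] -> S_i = 5 + 16*i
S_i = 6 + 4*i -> [6, 10, 14, 18, 22]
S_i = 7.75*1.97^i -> [7.75, 15.27, 30.08, 59.25, 116.73]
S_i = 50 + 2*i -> [50, 52, 54, 56, 58]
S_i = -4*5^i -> [-4, -20, -100, -500, -2500]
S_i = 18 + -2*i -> [18, 16, 14, 12, 10]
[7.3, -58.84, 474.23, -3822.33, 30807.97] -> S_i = 7.30*(-8.06)^i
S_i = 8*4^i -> [8, 32, 128, 512, 2048]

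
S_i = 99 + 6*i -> [99, 105, 111, 117, 123]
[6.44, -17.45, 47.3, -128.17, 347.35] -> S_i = 6.44*(-2.71)^i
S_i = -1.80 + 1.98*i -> [-1.8, 0.18, 2.16, 4.14, 6.12]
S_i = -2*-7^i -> [-2, 14, -98, 686, -4802]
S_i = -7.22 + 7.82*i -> [-7.22, 0.6, 8.42, 16.24, 24.06]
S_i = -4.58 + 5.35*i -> [-4.58, 0.77, 6.12, 11.47, 16.82]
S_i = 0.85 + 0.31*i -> [0.85, 1.16, 1.47, 1.78, 2.09]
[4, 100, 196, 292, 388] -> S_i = 4 + 96*i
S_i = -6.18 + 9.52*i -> [-6.18, 3.34, 12.86, 22.38, 31.9]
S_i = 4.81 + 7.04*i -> [4.81, 11.85, 18.89, 25.93, 32.97]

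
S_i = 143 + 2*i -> [143, 145, 147, 149, 151]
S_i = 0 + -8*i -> [0, -8, -16, -24, -32]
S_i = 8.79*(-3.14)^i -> [8.79, -27.6, 86.67, -272.13, 854.49]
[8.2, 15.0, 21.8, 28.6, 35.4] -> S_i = 8.20 + 6.80*i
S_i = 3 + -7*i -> [3, -4, -11, -18, -25]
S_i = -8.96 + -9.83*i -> [-8.96, -18.79, -28.62, -38.45, -48.28]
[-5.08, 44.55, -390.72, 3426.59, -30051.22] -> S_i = -5.08*(-8.77)^i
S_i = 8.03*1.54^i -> [8.03, 12.37, 19.04, 29.33, 45.16]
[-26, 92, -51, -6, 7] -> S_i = Random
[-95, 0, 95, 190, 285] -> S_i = -95 + 95*i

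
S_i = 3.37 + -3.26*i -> [3.37, 0.11, -3.15, -6.41, -9.67]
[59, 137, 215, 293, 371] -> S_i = 59 + 78*i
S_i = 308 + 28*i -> [308, 336, 364, 392, 420]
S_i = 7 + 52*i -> [7, 59, 111, 163, 215]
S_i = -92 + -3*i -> [-92, -95, -98, -101, -104]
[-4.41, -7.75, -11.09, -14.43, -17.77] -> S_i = -4.41 + -3.34*i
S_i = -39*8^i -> [-39, -312, -2496, -19968, -159744]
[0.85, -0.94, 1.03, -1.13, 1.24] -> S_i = 0.85*(-1.10)^i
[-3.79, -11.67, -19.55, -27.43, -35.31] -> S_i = -3.79 + -7.88*i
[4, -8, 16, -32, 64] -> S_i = 4*-2^i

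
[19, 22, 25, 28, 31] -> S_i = 19 + 3*i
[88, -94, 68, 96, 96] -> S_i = Random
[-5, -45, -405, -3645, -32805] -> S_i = -5*9^i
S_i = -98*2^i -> [-98, -196, -392, -784, -1568]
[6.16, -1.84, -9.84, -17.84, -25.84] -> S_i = 6.16 + -8.00*i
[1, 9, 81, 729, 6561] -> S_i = 1*9^i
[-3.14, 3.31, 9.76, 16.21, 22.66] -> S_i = -3.14 + 6.45*i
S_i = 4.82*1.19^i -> [4.82, 5.74, 6.83, 8.12, 9.67]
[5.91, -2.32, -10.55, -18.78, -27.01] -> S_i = 5.91 + -8.23*i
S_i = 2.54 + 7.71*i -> [2.54, 10.25, 17.96, 25.67, 33.38]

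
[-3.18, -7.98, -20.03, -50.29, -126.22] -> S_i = -3.18*2.51^i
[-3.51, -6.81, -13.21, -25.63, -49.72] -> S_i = -3.51*1.94^i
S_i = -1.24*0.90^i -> [-1.24, -1.12, -1.0, -0.9, -0.81]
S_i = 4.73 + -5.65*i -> [4.73, -0.92, -6.57, -12.22, -17.87]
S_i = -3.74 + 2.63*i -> [-3.74, -1.11, 1.52, 4.15, 6.78]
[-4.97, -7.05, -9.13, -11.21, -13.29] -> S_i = -4.97 + -2.08*i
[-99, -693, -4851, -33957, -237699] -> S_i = -99*7^i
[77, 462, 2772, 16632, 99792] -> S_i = 77*6^i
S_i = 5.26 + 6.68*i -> [5.26, 11.94, 18.62, 25.3, 31.98]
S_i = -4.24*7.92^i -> [-4.24, -33.58, -265.96, -2106.4, -16682.71]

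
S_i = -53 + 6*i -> [-53, -47, -41, -35, -29]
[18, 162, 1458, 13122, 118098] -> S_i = 18*9^i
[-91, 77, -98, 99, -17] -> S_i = Random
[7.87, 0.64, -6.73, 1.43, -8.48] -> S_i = Random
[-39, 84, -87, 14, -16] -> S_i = Random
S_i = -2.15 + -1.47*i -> [-2.15, -3.62, -5.09, -6.56, -8.03]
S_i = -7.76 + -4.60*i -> [-7.76, -12.36, -16.96, -21.56, -26.16]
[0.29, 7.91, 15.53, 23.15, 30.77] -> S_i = 0.29 + 7.62*i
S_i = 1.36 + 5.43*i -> [1.36, 6.79, 12.22, 17.65, 23.08]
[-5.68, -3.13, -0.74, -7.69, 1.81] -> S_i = Random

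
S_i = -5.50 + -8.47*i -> [-5.5, -13.97, -22.44, -30.91, -39.38]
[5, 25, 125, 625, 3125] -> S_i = 5*5^i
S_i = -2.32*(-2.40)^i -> [-2.32, 5.57, -13.36, 32.07, -76.97]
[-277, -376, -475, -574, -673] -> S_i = -277 + -99*i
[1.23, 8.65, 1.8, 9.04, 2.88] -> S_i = Random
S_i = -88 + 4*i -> [-88, -84, -80, -76, -72]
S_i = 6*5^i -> [6, 30, 150, 750, 3750]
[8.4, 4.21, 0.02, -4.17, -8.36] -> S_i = 8.40 + -4.19*i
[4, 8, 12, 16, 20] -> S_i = 4 + 4*i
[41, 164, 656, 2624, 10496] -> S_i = 41*4^i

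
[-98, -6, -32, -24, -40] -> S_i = Random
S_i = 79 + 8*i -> [79, 87, 95, 103, 111]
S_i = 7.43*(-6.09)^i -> [7.43, -45.25, 275.56, -1678.19, 10220.17]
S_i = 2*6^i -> [2, 12, 72, 432, 2592]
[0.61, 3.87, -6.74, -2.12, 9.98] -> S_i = Random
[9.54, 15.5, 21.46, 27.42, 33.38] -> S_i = 9.54 + 5.96*i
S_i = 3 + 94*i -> [3, 97, 191, 285, 379]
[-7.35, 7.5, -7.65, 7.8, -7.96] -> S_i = -7.35*(-1.02)^i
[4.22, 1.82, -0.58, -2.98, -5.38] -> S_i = 4.22 + -2.40*i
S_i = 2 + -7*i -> [2, -5, -12, -19, -26]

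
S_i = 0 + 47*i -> [0, 47, 94, 141, 188]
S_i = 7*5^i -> [7, 35, 175, 875, 4375]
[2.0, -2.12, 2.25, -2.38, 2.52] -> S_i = 2.00*(-1.06)^i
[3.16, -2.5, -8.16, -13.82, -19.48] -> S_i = 3.16 + -5.66*i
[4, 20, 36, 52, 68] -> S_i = 4 + 16*i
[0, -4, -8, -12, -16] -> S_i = 0 + -4*i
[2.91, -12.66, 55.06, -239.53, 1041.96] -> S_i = 2.91*(-4.35)^i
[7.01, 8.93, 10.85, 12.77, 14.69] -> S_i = 7.01 + 1.92*i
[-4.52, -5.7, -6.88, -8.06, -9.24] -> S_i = -4.52 + -1.18*i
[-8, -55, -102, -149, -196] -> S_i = -8 + -47*i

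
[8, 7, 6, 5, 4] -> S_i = 8 + -1*i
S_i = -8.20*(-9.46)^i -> [-8.2, 77.57, -733.83, 6942.04, -65671.72]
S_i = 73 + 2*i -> [73, 75, 77, 79, 81]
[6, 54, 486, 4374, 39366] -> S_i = 6*9^i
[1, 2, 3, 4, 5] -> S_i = 1 + 1*i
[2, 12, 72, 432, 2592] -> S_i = 2*6^i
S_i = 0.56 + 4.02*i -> [0.56, 4.58, 8.6, 12.62, 16.64]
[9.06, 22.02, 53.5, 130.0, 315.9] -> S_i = 9.06*2.43^i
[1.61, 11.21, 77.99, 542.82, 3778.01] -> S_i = 1.61*6.96^i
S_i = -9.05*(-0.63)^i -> [-9.05, 5.7, -3.59, 2.26, -1.43]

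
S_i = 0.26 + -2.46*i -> [0.26, -2.2, -4.66, -7.12, -9.58]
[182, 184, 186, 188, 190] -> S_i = 182 + 2*i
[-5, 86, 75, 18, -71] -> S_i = Random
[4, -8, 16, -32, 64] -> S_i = 4*-2^i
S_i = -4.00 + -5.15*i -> [-4.0, -9.15, -14.3, -19.45, -24.6]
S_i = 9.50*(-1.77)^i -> [9.5, -16.82, 29.76, -52.68, 93.24]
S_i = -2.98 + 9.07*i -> [-2.98, 6.09, 15.16, 24.23, 33.3]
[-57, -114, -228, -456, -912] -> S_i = -57*2^i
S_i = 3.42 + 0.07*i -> [3.42, 3.49, 3.56, 3.63, 3.7]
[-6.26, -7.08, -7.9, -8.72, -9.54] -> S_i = -6.26 + -0.82*i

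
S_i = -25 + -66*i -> [-25, -91, -157, -223, -289]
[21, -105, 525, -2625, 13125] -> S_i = 21*-5^i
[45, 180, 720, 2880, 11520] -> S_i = 45*4^i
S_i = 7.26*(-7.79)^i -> [7.26, -56.56, 440.57, -3432.01, 26735.39]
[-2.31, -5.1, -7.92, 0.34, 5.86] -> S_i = Random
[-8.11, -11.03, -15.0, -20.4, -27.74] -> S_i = -8.11*1.36^i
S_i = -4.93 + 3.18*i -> [-4.93, -1.75, 1.43, 4.61, 7.79]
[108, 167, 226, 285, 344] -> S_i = 108 + 59*i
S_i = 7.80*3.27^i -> [7.8, 25.51, 83.4, 272.73, 891.84]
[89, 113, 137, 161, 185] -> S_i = 89 + 24*i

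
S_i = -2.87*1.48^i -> [-2.87, -4.25, -6.29, -9.3, -13.77]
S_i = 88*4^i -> [88, 352, 1408, 5632, 22528]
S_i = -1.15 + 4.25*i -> [-1.15, 3.1, 7.35, 11.6, 15.85]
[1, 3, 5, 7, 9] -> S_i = 1 + 2*i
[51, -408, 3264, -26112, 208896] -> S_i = 51*-8^i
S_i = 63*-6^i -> [63, -378, 2268, -13608, 81648]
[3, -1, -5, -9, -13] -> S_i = 3 + -4*i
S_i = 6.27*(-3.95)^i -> [6.27, -24.77, 97.83, -386.42, 1526.36]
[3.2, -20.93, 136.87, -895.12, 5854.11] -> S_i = 3.20*(-6.54)^i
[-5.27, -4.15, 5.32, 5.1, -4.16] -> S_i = Random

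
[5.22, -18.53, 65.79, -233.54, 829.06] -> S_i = 5.22*(-3.55)^i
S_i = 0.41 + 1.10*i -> [0.41, 1.51, 2.61, 3.71, 4.81]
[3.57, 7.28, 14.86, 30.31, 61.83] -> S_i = 3.57*2.04^i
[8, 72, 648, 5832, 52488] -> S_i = 8*9^i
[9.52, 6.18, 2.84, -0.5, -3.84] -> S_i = 9.52 + -3.34*i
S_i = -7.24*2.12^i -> [-7.24, -15.35, -32.54, -68.98, -146.25]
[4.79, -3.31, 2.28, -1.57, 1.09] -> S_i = 4.79*(-0.69)^i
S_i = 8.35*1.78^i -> [8.35, 14.86, 26.46, 47.09, 83.82]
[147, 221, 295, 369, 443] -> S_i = 147 + 74*i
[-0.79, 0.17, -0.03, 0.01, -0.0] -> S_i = -0.79*(-0.21)^i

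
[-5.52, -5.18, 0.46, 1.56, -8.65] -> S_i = Random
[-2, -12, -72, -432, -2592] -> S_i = -2*6^i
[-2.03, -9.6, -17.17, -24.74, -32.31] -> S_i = -2.03 + -7.57*i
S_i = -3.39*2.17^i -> [-3.39, -7.36, -15.96, -34.64, -75.17]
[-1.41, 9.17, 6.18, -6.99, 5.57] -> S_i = Random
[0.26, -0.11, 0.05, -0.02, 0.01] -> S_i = 0.26*(-0.43)^i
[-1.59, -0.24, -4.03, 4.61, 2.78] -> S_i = Random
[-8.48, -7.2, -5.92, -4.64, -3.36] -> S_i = -8.48 + 1.28*i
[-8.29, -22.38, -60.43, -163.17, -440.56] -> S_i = -8.29*2.70^i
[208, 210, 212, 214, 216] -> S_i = 208 + 2*i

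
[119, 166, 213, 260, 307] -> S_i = 119 + 47*i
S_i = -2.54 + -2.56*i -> [-2.54, -5.1, -7.66, -10.22, -12.78]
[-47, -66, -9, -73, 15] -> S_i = Random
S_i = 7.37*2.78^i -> [7.37, 20.49, 56.96, 158.34, 440.2]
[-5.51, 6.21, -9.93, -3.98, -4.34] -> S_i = Random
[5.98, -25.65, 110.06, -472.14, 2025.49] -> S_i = 5.98*(-4.29)^i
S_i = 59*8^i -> [59, 472, 3776, 30208, 241664]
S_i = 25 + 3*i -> [25, 28, 31, 34, 37]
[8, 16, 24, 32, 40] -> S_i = 8 + 8*i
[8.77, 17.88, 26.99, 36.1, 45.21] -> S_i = 8.77 + 9.11*i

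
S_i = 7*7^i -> [7, 49, 343, 2401, 16807]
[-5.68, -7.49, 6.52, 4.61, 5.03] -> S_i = Random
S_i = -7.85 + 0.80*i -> [-7.85, -7.05, -6.25, -5.45, -4.65]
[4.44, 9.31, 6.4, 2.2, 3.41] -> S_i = Random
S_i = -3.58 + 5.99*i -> [-3.58, 2.41, 8.4, 14.39, 20.38]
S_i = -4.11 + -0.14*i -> [-4.11, -4.25, -4.39, -4.53, -4.67]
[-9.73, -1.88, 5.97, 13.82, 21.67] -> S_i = -9.73 + 7.85*i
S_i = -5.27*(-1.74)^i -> [-5.27, 9.17, -15.96, 27.76, -48.31]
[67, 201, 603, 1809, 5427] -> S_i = 67*3^i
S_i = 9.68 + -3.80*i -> [9.68, 5.88, 2.08, -1.72, -5.52]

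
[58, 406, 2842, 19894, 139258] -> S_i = 58*7^i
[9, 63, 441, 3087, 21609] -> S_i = 9*7^i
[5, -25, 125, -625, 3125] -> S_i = 5*-5^i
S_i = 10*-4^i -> [10, -40, 160, -640, 2560]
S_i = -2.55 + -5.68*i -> [-2.55, -8.23, -13.91, -19.59, -25.27]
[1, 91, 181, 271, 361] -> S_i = 1 + 90*i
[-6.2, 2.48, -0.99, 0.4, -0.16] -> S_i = -6.20*(-0.40)^i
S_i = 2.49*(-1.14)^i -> [2.49, -2.84, 3.24, -3.69, 4.21]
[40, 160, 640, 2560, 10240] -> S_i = 40*4^i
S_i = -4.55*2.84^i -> [-4.55, -12.92, -36.7, -104.22, -296.0]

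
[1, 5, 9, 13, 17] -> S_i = 1 + 4*i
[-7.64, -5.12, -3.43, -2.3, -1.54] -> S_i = -7.64*0.67^i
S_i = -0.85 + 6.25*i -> [-0.85, 5.4, 11.65, 17.9, 24.15]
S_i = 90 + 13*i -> [90, 103, 116, 129, 142]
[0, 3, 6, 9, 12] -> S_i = 0 + 3*i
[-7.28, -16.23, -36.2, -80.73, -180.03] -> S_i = -7.28*2.23^i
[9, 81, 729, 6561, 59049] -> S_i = 9*9^i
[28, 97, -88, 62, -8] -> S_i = Random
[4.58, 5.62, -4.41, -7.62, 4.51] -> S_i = Random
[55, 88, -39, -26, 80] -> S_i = Random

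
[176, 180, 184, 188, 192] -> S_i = 176 + 4*i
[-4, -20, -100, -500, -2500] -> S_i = -4*5^i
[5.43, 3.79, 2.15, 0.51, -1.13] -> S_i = 5.43 + -1.64*i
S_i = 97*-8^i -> [97, -776, 6208, -49664, 397312]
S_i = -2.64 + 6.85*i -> [-2.64, 4.21, 11.06, 17.91, 24.76]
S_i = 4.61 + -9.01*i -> [4.61, -4.4, -13.41, -22.42, -31.43]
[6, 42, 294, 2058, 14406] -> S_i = 6*7^i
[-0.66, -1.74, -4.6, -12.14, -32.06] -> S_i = -0.66*2.64^i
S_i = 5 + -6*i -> [5, -1, -7, -13, -19]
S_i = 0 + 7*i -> [0, 7, 14, 21, 28]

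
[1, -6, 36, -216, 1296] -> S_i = 1*-6^i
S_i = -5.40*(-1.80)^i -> [-5.4, 9.72, -17.5, 31.49, -56.69]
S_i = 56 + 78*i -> [56, 134, 212, 290, 368]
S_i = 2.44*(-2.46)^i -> [2.44, -6.0, 14.77, -36.32, 89.36]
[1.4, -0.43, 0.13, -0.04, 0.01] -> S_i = 1.40*(-0.31)^i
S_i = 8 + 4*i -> [8, 12, 16, 20, 24]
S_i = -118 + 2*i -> [-118, -116, -114, -112, -110]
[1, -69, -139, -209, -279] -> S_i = 1 + -70*i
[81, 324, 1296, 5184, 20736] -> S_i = 81*4^i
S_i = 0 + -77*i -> [0, -77, -154, -231, -308]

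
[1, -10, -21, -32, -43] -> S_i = 1 + -11*i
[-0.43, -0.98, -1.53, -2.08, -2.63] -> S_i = -0.43 + -0.55*i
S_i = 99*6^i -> [99, 594, 3564, 21384, 128304]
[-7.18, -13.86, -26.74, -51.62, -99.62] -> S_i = -7.18*1.93^i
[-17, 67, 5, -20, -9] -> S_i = Random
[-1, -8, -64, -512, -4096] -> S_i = -1*8^i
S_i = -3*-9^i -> [-3, 27, -243, 2187, -19683]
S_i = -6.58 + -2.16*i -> [-6.58, -8.74, -10.9, -13.06, -15.22]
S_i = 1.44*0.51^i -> [1.44, 0.73, 0.37, 0.19, 0.1]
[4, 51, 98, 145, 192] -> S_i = 4 + 47*i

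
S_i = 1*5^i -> [1, 5, 25, 125, 625]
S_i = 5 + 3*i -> [5, 8, 11, 14, 17]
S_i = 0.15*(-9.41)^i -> [0.15, -1.41, 13.28, -124.99, 1176.11]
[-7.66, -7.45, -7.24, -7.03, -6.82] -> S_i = -7.66 + 0.21*i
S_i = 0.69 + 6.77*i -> [0.69, 7.46, 14.23, 21.0, 27.77]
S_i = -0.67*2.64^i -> [-0.67, -1.77, -4.67, -12.33, -32.55]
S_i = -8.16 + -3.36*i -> [-8.16, -11.52, -14.88, -18.24, -21.6]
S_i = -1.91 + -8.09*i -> [-1.91, -10.0, -18.09, -26.18, -34.27]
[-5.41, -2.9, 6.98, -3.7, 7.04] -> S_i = Random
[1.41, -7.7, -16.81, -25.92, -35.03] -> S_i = 1.41 + -9.11*i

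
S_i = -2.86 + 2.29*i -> [-2.86, -0.57, 1.72, 4.01, 6.3]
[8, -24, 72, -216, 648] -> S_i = 8*-3^i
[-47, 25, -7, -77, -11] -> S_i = Random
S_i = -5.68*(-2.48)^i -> [-5.68, 14.09, -34.93, 86.64, -214.86]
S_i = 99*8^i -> [99, 792, 6336, 50688, 405504]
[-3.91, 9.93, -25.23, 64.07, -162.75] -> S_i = -3.91*(-2.54)^i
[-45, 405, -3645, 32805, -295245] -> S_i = -45*-9^i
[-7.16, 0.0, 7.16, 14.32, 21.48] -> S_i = -7.16 + 7.16*i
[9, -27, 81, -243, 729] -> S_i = 9*-3^i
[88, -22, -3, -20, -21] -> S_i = Random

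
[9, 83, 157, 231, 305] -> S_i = 9 + 74*i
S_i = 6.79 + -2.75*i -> [6.79, 4.04, 1.29, -1.46, -4.21]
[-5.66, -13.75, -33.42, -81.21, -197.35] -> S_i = -5.66*2.43^i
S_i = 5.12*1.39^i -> [5.12, 7.12, 9.89, 13.75, 19.11]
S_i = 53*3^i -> [53, 159, 477, 1431, 4293]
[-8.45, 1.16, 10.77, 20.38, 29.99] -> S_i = -8.45 + 9.61*i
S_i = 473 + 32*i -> [473, 505, 537, 569, 601]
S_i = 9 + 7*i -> [9, 16, 23, 30, 37]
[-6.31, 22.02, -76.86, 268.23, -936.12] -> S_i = -6.31*(-3.49)^i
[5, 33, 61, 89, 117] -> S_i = 5 + 28*i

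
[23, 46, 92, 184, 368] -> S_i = 23*2^i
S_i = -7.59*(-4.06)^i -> [-7.59, 30.82, -125.11, 507.95, -2062.27]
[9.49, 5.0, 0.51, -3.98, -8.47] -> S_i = 9.49 + -4.49*i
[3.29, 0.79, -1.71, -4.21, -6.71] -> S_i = 3.29 + -2.50*i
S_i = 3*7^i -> [3, 21, 147, 1029, 7203]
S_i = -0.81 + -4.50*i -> [-0.81, -5.31, -9.81, -14.31, -18.81]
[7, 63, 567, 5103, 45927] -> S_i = 7*9^i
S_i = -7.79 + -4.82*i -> [-7.79, -12.61, -17.43, -22.25, -27.07]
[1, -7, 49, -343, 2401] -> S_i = 1*-7^i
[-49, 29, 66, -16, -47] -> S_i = Random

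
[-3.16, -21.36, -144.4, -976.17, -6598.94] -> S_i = -3.16*6.76^i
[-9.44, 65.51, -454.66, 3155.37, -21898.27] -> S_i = -9.44*(-6.94)^i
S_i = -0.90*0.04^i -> [-0.9, -0.04, -0.0, -0.0, -0.0]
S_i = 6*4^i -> [6, 24, 96, 384, 1536]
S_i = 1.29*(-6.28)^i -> [1.29, -8.1, 50.88, -319.5, 2006.45]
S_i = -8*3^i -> [-8, -24, -72, -216, -648]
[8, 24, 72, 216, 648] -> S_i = 8*3^i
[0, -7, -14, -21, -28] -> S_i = 0 + -7*i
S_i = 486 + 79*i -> [486, 565, 644, 723, 802]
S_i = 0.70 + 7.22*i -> [0.7, 7.92, 15.14, 22.36, 29.58]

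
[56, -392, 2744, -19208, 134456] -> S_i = 56*-7^i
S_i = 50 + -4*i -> [50, 46, 42, 38, 34]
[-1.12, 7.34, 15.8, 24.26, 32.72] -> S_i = -1.12 + 8.46*i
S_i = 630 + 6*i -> [630, 636, 642, 648, 654]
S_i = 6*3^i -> [6, 18, 54, 162, 486]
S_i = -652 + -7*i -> [-652, -659, -666, -673, -680]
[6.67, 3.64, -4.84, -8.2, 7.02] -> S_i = Random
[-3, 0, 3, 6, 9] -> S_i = -3 + 3*i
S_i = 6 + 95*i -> [6, 101, 196, 291, 386]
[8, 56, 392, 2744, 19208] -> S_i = 8*7^i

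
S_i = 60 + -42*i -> [60, 18, -24, -66, -108]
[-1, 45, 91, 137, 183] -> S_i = -1 + 46*i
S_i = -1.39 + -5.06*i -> [-1.39, -6.45, -11.51, -16.57, -21.63]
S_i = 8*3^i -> [8, 24, 72, 216, 648]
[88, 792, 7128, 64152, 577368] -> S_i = 88*9^i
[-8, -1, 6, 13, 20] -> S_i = -8 + 7*i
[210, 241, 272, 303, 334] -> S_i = 210 + 31*i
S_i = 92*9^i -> [92, 828, 7452, 67068, 603612]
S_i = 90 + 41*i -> [90, 131, 172, 213, 254]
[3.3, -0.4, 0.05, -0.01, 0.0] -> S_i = 3.30*(-0.12)^i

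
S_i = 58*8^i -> [58, 464, 3712, 29696, 237568]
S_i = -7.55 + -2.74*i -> [-7.55, -10.29, -13.03, -15.77, -18.51]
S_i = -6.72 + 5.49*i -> [-6.72, -1.23, 4.26, 9.75, 15.24]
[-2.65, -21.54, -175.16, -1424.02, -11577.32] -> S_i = -2.65*8.13^i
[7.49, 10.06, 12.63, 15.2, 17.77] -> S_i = 7.49 + 2.57*i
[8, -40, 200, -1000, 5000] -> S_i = 8*-5^i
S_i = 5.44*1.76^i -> [5.44, 9.57, 16.85, 29.66, 52.2]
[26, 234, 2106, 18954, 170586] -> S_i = 26*9^i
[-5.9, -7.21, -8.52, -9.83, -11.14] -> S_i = -5.90 + -1.31*i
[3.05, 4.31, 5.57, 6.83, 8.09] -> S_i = 3.05 + 1.26*i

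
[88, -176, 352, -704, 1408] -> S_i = 88*-2^i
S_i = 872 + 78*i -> [872, 950, 1028, 1106, 1184]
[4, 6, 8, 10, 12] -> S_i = 4 + 2*i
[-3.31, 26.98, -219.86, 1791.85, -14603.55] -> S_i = -3.31*(-8.15)^i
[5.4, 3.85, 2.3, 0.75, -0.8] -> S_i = 5.40 + -1.55*i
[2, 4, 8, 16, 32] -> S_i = 2*2^i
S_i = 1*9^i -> [1, 9, 81, 729, 6561]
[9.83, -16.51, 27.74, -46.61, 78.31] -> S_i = 9.83*(-1.68)^i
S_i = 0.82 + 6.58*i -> [0.82, 7.4, 13.98, 20.56, 27.14]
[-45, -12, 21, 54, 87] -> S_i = -45 + 33*i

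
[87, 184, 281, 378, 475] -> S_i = 87 + 97*i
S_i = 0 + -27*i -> [0, -27, -54, -81, -108]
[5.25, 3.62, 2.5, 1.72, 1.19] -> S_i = 5.25*0.69^i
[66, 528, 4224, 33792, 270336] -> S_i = 66*8^i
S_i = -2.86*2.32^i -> [-2.86, -6.64, -15.39, -35.71, -82.85]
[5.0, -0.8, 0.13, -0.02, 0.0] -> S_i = 5.00*(-0.16)^i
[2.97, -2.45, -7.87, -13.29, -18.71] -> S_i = 2.97 + -5.42*i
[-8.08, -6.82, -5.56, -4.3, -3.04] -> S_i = -8.08 + 1.26*i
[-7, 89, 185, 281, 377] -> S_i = -7 + 96*i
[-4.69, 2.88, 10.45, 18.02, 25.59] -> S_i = -4.69 + 7.57*i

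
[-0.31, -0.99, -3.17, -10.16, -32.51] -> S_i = -0.31*3.20^i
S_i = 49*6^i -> [49, 294, 1764, 10584, 63504]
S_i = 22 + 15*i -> [22, 37, 52, 67, 82]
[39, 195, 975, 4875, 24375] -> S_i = 39*5^i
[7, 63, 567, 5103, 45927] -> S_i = 7*9^i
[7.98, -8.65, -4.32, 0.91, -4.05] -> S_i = Random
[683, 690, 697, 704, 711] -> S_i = 683 + 7*i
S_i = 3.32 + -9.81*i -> [3.32, -6.49, -16.3, -26.11, -35.92]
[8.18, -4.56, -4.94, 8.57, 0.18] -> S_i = Random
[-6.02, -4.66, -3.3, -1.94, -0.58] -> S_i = -6.02 + 1.36*i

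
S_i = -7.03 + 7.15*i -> [-7.03, 0.12, 7.27, 14.42, 21.57]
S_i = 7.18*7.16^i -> [7.18, 51.41, 368.09, 2635.5, 18870.2]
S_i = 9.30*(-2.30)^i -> [9.3, -21.39, 49.2, -113.15, 260.25]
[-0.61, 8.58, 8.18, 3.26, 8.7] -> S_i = Random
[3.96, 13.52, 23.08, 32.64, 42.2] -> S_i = 3.96 + 9.56*i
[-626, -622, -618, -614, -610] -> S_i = -626 + 4*i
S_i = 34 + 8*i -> [34, 42, 50, 58, 66]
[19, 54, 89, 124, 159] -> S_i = 19 + 35*i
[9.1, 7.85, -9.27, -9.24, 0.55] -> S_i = Random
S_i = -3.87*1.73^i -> [-3.87, -6.7, -11.58, -20.04, -34.67]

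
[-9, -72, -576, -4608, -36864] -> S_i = -9*8^i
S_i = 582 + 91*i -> [582, 673, 764, 855, 946]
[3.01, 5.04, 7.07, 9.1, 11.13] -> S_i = 3.01 + 2.03*i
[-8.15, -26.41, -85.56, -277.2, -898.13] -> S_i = -8.15*3.24^i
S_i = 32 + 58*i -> [32, 90, 148, 206, 264]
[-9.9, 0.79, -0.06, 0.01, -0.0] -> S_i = -9.90*(-0.08)^i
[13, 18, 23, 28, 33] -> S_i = 13 + 5*i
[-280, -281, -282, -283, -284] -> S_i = -280 + -1*i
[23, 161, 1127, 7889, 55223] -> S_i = 23*7^i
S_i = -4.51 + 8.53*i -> [-4.51, 4.02, 12.55, 21.08, 29.61]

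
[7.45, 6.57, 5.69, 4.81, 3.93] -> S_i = 7.45 + -0.88*i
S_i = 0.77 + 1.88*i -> [0.77, 2.65, 4.53, 6.41, 8.29]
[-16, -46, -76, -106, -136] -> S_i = -16 + -30*i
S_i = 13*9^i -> [13, 117, 1053, 9477, 85293]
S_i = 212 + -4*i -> [212, 208, 204, 200, 196]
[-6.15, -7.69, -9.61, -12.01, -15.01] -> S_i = -6.15*1.25^i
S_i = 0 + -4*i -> [0, -4, -8, -12, -16]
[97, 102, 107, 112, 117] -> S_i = 97 + 5*i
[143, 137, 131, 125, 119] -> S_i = 143 + -6*i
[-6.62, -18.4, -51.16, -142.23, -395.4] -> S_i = -6.62*2.78^i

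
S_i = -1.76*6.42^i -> [-1.76, -11.3, -72.54, -465.71, -2989.87]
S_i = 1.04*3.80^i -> [1.04, 3.95, 15.02, 57.07, 216.85]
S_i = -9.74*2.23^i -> [-9.74, -21.72, -48.44, -108.01, -240.87]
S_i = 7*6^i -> [7, 42, 252, 1512, 9072]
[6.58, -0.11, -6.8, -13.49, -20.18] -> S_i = 6.58 + -6.69*i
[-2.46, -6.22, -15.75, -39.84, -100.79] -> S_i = -2.46*2.53^i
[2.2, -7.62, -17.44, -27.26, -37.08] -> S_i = 2.20 + -9.82*i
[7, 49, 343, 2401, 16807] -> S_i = 7*7^i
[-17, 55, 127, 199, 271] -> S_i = -17 + 72*i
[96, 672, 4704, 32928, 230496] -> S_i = 96*7^i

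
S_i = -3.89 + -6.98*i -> [-3.89, -10.87, -17.85, -24.83, -31.81]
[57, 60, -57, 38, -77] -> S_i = Random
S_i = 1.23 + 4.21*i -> [1.23, 5.44, 9.65, 13.86, 18.07]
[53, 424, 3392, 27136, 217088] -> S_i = 53*8^i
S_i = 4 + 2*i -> [4, 6, 8, 10, 12]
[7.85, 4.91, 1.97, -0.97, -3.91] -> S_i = 7.85 + -2.94*i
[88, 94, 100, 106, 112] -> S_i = 88 + 6*i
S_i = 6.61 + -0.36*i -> [6.61, 6.25, 5.89, 5.53, 5.17]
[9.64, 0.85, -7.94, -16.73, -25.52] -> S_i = 9.64 + -8.79*i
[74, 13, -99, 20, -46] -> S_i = Random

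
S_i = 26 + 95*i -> [26, 121, 216, 311, 406]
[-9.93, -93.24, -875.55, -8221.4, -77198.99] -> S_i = -9.93*9.39^i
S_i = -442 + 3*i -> [-442, -439, -436, -433, -430]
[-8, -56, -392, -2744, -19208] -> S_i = -8*7^i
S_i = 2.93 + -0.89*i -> [2.93, 2.04, 1.15, 0.26, -0.63]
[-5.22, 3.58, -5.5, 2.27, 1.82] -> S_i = Random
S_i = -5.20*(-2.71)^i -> [-5.2, 14.09, -38.19, 103.49, -280.47]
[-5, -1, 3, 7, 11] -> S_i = -5 + 4*i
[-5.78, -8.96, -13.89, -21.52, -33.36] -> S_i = -5.78*1.55^i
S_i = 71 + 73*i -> [71, 144, 217, 290, 363]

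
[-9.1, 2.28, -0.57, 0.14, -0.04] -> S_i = -9.10*(-0.25)^i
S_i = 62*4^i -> [62, 248, 992, 3968, 15872]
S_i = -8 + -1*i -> [-8, -9, -10, -11, -12]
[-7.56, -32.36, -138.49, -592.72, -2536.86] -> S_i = -7.56*4.28^i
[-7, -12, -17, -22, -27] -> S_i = -7 + -5*i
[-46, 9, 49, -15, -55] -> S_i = Random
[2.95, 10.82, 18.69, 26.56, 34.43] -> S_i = 2.95 + 7.87*i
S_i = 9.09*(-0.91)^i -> [9.09, -8.27, 7.53, -6.85, 6.23]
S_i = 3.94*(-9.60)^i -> [3.94, -37.82, 363.11, -3485.86, 33464.25]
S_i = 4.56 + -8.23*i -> [4.56, -3.67, -11.9, -20.13, -28.36]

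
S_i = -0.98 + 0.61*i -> [-0.98, -0.37, 0.24, 0.85, 1.46]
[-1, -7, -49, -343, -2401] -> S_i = -1*7^i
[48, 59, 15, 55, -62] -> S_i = Random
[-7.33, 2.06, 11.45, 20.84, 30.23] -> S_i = -7.33 + 9.39*i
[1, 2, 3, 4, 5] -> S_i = 1 + 1*i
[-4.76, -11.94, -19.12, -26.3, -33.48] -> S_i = -4.76 + -7.18*i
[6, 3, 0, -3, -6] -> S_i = 6 + -3*i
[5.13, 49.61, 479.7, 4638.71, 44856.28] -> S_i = 5.13*9.67^i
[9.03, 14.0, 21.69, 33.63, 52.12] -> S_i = 9.03*1.55^i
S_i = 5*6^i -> [5, 30, 180, 1080, 6480]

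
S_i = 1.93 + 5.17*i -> [1.93, 7.1, 12.27, 17.44, 22.61]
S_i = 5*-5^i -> [5, -25, 125, -625, 3125]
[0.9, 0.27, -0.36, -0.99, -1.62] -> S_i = 0.90 + -0.63*i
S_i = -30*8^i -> [-30, -240, -1920, -15360, -122880]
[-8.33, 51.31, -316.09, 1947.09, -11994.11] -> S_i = -8.33*(-6.16)^i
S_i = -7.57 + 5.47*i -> [-7.57, -2.1, 3.37, 8.84, 14.31]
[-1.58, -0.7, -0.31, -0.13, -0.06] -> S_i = -1.58*0.44^i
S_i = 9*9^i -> [9, 81, 729, 6561, 59049]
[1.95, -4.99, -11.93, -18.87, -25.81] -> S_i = 1.95 + -6.94*i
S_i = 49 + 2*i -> [49, 51, 53, 55, 57]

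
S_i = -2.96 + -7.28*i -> [-2.96, -10.24, -17.52, -24.8, -32.08]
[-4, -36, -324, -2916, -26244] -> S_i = -4*9^i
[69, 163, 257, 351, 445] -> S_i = 69 + 94*i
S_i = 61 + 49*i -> [61, 110, 159, 208, 257]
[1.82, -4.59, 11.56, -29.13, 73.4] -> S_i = 1.82*(-2.52)^i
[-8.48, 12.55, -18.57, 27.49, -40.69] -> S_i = -8.48*(-1.48)^i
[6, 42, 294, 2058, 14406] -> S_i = 6*7^i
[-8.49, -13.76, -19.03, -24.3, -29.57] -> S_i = -8.49 + -5.27*i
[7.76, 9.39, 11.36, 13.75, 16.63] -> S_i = 7.76*1.21^i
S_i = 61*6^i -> [61, 366, 2196, 13176, 79056]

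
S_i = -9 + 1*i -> [-9, -8, -7, -6, -5]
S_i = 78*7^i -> [78, 546, 3822, 26754, 187278]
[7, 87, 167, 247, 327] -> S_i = 7 + 80*i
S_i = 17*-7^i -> [17, -119, 833, -5831, 40817]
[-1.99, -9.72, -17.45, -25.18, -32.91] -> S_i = -1.99 + -7.73*i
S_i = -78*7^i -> [-78, -546, -3822, -26754, -187278]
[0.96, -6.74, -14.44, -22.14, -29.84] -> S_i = 0.96 + -7.70*i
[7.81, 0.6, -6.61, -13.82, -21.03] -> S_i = 7.81 + -7.21*i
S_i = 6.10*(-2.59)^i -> [6.1, -15.8, 40.92, -105.98, 274.49]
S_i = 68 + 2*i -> [68, 70, 72, 74, 76]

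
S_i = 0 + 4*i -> [0, 4, 8, 12, 16]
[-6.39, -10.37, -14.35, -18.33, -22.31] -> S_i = -6.39 + -3.98*i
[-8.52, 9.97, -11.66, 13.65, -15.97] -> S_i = -8.52*(-1.17)^i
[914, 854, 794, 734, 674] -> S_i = 914 + -60*i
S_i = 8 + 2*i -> [8, 10, 12, 14, 16]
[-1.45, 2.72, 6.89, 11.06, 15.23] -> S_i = -1.45 + 4.17*i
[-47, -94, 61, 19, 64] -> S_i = Random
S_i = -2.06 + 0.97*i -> [-2.06, -1.09, -0.12, 0.85, 1.82]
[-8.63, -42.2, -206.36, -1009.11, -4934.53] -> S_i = -8.63*4.89^i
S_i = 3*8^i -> [3, 24, 192, 1536, 12288]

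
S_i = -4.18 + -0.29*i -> [-4.18, -4.47, -4.76, -5.05, -5.34]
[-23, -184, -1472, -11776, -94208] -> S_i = -23*8^i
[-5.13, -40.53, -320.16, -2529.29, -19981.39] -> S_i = -5.13*7.90^i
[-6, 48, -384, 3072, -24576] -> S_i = -6*-8^i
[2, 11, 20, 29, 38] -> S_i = 2 + 9*i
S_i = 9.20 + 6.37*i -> [9.2, 15.57, 21.94, 28.31, 34.68]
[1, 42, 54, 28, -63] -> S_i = Random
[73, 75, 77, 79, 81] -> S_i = 73 + 2*i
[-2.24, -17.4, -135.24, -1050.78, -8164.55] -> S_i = -2.24*7.77^i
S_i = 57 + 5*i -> [57, 62, 67, 72, 77]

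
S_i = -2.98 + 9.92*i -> [-2.98, 6.94, 16.86, 26.78, 36.7]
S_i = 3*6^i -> [3, 18, 108, 648, 3888]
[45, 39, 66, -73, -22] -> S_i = Random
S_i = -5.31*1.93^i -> [-5.31, -10.25, -19.78, -38.17, -73.68]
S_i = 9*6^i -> [9, 54, 324, 1944, 11664]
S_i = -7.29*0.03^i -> [-7.29, -0.22, -0.01, -0.0, -0.0]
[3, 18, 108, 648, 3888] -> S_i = 3*6^i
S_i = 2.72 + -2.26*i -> [2.72, 0.46, -1.8, -4.06, -6.32]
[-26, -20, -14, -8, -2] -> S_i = -26 + 6*i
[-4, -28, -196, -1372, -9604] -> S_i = -4*7^i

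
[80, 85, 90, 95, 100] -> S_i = 80 + 5*i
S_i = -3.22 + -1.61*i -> [-3.22, -4.83, -6.44, -8.05, -9.66]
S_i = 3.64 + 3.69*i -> [3.64, 7.33, 11.02, 14.71, 18.4]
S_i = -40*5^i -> [-40, -200, -1000, -5000, -25000]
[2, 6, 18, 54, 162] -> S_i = 2*3^i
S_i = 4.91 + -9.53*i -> [4.91, -4.62, -14.15, -23.68, -33.21]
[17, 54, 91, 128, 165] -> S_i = 17 + 37*i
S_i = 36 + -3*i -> [36, 33, 30, 27, 24]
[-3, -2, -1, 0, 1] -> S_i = -3 + 1*i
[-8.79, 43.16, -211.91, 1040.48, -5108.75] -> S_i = -8.79*(-4.91)^i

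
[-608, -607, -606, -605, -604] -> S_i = -608 + 1*i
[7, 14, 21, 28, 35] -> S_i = 7 + 7*i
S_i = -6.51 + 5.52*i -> [-6.51, -0.99, 4.53, 10.05, 15.57]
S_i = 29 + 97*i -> [29, 126, 223, 320, 417]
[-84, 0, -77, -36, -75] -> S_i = Random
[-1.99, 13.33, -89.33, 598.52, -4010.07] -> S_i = -1.99*(-6.70)^i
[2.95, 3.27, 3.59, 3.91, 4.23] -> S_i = 2.95 + 0.32*i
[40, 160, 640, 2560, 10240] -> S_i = 40*4^i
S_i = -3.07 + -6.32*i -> [-3.07, -9.39, -15.71, -22.03, -28.35]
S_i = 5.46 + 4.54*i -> [5.46, 10.0, 14.54, 19.08, 23.62]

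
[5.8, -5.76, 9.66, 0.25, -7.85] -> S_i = Random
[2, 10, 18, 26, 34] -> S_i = 2 + 8*i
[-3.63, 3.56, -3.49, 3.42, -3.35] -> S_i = -3.63*(-0.98)^i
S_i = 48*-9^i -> [48, -432, 3888, -34992, 314928]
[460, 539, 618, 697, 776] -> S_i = 460 + 79*i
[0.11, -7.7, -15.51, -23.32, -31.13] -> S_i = 0.11 + -7.81*i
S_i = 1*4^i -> [1, 4, 16, 64, 256]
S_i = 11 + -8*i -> [11, 3, -5, -13, -21]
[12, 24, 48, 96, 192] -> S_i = 12*2^i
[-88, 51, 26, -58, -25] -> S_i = Random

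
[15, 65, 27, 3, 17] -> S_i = Random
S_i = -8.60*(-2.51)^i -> [-8.6, 21.59, -54.18, 135.99, -341.34]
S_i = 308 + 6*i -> [308, 314, 320, 326, 332]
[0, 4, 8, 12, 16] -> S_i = 0 + 4*i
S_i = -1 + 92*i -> [-1, 91, 183, 275, 367]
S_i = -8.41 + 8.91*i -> [-8.41, 0.5, 9.41, 18.32, 27.23]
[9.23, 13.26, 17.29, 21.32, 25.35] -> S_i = 9.23 + 4.03*i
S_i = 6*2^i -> [6, 12, 24, 48, 96]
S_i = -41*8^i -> [-41, -328, -2624, -20992, -167936]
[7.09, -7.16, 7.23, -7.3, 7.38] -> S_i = 7.09*(-1.01)^i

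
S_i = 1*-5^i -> [1, -5, 25, -125, 625]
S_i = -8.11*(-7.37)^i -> [-8.11, 59.77, -440.51, 3246.56, -23927.14]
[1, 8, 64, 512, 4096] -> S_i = 1*8^i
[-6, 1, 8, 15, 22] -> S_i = -6 + 7*i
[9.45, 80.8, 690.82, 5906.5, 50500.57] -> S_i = 9.45*8.55^i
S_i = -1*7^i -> [-1, -7, -49, -343, -2401]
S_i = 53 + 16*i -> [53, 69, 85, 101, 117]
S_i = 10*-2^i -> [10, -20, 40, -80, 160]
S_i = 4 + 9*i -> [4, 13, 22, 31, 40]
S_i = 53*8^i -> [53, 424, 3392, 27136, 217088]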